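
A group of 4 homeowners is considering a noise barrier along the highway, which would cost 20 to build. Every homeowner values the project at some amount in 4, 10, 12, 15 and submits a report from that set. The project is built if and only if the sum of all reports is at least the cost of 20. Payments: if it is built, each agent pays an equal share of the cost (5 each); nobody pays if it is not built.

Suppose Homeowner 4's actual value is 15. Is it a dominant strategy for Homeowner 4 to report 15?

Yes

Check each profile of the others' reports and compare truth against every alternative report.
Others report (4, 4, 4): truth gives 10, best alternative gives 10.
Others report (4, 4, 10): truth gives 10, best alternative gives 10.
Others report (4, 4, 12): truth gives 10, best alternative gives 10.
Others report (4, 4, 15): truth gives 10, best alternative gives 10.
Others report (4, 10, 4): truth gives 10, best alternative gives 10.
Others report (4, 10, 10): truth gives 10, best alternative gives 10.
(Remaining 58 profiles checked similarly; truth is weakly best in each.)
In every case the truthful report is at least as good as any alternative, so it is a dominant strategy.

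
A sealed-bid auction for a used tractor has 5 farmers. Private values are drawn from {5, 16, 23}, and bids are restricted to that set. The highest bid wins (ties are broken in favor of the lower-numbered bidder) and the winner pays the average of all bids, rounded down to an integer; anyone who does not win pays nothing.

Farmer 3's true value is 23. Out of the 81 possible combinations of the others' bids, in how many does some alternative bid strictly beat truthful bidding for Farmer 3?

Others bid (5, 5, 5, 5): truth gives 15; bid 16 gives 16 > 15. Violating.
Others bid (5, 5, 5, 16): truth gives 13; bid 16 gives 14 > 13. Violating.
Others bid (5, 5, 16, 5): truth gives 13; bid 16 gives 14 > 13. Violating.
Others bid (5, 5, 16, 16): truth gives 10; bid 16 gives 12 > 10. Violating.
Others bid (5, 5, 5, 23): truth gives 11; no alternative beats it.
Others bid (5, 5, 16, 23): truth gives 9; no alternative beats it.
(Checking all 81 profiles: 4 have a profitable deviation, 77 do not.)

4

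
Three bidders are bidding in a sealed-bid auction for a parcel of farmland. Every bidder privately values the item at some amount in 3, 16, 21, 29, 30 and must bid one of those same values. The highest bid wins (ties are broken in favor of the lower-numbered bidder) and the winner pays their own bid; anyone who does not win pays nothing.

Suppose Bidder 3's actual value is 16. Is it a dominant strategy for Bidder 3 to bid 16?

Yes

Check each profile of the others' bids and compare truth against every alternative bid.
Others bid (3, 3): truth gives 0, best alternative gives 0.
Others bid (3, 16): truth gives 0, best alternative gives 0.
Others bid (3, 21): truth gives 0, best alternative gives 0.
Others bid (3, 29): truth gives 0, best alternative gives 0.
Others bid (3, 30): truth gives 0, best alternative gives 0.
Others bid (16, 3): truth gives 0, best alternative gives 0.
(Remaining 19 profiles checked similarly; truth is weakly best in each.)
In every case the truthful bid is at least as good as any alternative, so it is a dominant strategy.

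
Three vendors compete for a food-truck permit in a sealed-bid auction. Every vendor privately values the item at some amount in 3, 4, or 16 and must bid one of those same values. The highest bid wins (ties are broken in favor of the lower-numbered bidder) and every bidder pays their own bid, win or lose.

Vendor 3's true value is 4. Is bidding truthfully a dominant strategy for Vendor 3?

No

Consider the case where Vendor 1 bids 3 and Vendor 2 bids 4.
Truthful bid 4: loses but pays 4, utility -4.
Bid 3 instead: loses but pays 3, utility -3.
Since -3 > -4, bidding 3 is strictly better here, so truthful bidding is not dominant.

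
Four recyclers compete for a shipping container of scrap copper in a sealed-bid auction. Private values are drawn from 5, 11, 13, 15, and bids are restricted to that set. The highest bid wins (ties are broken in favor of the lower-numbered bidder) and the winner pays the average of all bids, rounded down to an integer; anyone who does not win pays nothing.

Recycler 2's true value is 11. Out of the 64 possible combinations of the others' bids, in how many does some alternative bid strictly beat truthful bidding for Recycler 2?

12

Others bid (5, 5, 13): truth gives 0; bid 13 gives 2 > 0. Violating.
Others bid (5, 5, 15): truth gives 0; bid 15 gives 1 > 0. Violating.
Others bid (5, 11, 13): truth gives 0; bid 13 gives 1 > 0. Violating.
Others bid (5, 13, 5): truth gives 0; bid 13 gives 2 > 0. Violating.
Others bid (5, 5, 5): truth gives 5; no alternative beats it.
Others bid (5, 5, 11): truth gives 3; no alternative beats it.
(Checking all 64 profiles: 12 have a profitable deviation, 52 do not.)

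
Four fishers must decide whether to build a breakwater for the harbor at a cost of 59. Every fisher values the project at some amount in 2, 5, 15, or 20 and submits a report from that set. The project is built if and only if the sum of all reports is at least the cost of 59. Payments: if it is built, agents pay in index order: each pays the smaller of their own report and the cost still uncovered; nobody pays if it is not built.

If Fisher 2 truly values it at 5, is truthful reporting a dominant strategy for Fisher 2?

No

Consider the case where Fisher 1 reports 20, Fisher 3 reports 20 and Fisher 4 reports 20.
Truthful report 5: project built, pays 5, utility 5 - 5 = 0.
Report 2 instead: project built, pays 2, utility 5 - 2 = 3.
Since 3 > 0, reporting 2 is strictly better here, so truthful reporting is not dominant.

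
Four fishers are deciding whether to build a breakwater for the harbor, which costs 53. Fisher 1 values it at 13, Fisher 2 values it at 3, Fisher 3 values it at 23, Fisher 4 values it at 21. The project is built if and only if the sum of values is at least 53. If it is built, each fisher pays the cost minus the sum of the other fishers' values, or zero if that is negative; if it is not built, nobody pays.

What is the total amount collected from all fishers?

Total value 60 ≥ cost 53, so it is built.
Fisher 1: others sum to 47; max(0, 53 - 47) = 6.
Fisher 2: others sum to 57; max(0, 53 - 57) = 0.
Fisher 3: others sum to 37; max(0, 53 - 37) = 16.
Fisher 4: others sum to 39; max(0, 53 - 39) = 14.
Total collected = 6 + 0 + 16 + 14 = 36.

36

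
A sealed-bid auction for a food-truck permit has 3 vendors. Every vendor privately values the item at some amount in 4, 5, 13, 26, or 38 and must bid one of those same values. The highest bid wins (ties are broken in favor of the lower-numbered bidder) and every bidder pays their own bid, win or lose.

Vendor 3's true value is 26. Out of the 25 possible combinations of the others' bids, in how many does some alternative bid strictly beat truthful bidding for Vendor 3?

20

Others bid (4, 4): truth gives 0; bid 5 gives 21 > 0. Violating.
Others bid (4, 5): truth gives 0; bid 13 gives 13 > 0. Violating.
Others bid (4, 26): truth gives -26; bid 4 gives -4 > -26. Violating.
Others bid (4, 38): truth gives -26; bid 4 gives -4 > -26. Violating.
Others bid (4, 13): truth gives 0; no alternative beats it.
Others bid (5, 13): truth gives 0; no alternative beats it.
(Checking all 25 profiles: 20 have a profitable deviation, 5 do not.)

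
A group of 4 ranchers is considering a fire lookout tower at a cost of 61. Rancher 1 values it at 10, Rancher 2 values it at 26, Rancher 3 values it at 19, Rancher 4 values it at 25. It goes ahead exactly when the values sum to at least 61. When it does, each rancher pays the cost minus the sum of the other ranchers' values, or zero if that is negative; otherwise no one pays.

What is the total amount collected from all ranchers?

13

Total value 80 ≥ cost 61, so it is built.
Rancher 1: others sum to 70; max(0, 61 - 70) = 0.
Rancher 2: others sum to 54; max(0, 61 - 54) = 7.
Rancher 3: others sum to 61; max(0, 61 - 61) = 0.
Rancher 4: others sum to 55; max(0, 61 - 55) = 6.
Total collected = 0 + 7 + 0 + 6 = 13.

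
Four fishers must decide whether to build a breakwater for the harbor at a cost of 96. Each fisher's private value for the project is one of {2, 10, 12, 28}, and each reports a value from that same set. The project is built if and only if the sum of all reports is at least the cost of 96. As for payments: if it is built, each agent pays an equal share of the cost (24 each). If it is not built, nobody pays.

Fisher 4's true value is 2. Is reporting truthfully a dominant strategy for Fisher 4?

Yes

Check each profile of the others' reports and compare truth against every alternative report.
Others report (2, 2, 2): truth gives 0, best alternative gives 0.
Others report (2, 2, 10): truth gives 0, best alternative gives 0.
Others report (2, 2, 12): truth gives 0, best alternative gives 0.
Others report (2, 2, 28): truth gives 0, best alternative gives 0.
Others report (2, 10, 2): truth gives 0, best alternative gives 0.
Others report (2, 10, 10): truth gives 0, best alternative gives 0.
(Remaining 58 profiles checked similarly; truth is weakly best in each.)
In every case the truthful report is at least as good as any alternative, so it is a dominant strategy.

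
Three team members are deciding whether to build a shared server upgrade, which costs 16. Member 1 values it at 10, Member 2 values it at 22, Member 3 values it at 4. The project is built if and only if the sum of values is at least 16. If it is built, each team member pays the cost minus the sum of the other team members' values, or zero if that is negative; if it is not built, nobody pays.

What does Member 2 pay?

Total value 36 ≥ cost 16, so the project is built.
The other team members' values sum to 14.
Cost minus that sum is 16 - 14 = 2.

2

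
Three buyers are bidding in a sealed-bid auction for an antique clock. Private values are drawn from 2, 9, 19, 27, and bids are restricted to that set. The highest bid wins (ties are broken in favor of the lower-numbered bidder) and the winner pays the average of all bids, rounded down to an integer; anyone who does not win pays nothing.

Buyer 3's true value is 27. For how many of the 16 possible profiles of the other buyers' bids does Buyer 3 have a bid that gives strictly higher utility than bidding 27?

Others bid (2, 2): truth gives 17; bid 9 gives 23 > 17. Violating.
Others bid (2, 9): truth gives 15; bid 19 gives 17 > 15. Violating.
Others bid (9, 2): truth gives 15; bid 19 gives 17 > 15. Violating.
Others bid (9, 9): truth gives 12; bid 19 gives 15 > 12. Violating.
Others bid (2, 19): truth gives 11; no alternative beats it.
Others bid (2, 27): truth gives 0; no alternative beats it.
(Checking all 16 profiles: 4 have a profitable deviation, 12 do not.)

4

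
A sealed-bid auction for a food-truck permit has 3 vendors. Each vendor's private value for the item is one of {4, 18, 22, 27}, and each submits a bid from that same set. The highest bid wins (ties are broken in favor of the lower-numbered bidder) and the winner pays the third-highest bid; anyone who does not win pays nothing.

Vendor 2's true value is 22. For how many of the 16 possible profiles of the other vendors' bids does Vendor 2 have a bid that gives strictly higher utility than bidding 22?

4

Others bid (4, 27): truth gives 0; bid 27 gives 18 > 0. Violating.
Others bid (18, 27): truth gives 0; bid 27 gives 4 > 0. Violating.
Others bid (22, 4): truth gives 0; bid 27 gives 18 > 0. Violating.
Others bid (22, 18): truth gives 0; bid 27 gives 4 > 0. Violating.
Others bid (4, 4): truth gives 18; no alternative beats it.
Others bid (4, 18): truth gives 18; no alternative beats it.
(Checking all 16 profiles: 4 have a profitable deviation, 12 do not.)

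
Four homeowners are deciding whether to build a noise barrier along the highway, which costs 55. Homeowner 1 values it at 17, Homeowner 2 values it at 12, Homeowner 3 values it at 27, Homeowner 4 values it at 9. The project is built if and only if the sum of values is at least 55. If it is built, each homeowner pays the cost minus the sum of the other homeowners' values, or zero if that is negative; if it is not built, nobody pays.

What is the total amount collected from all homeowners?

Total value 65 ≥ cost 55, so it is built.
Homeowner 1: others sum to 48; max(0, 55 - 48) = 7.
Homeowner 2: others sum to 53; max(0, 55 - 53) = 2.
Homeowner 3: others sum to 38; max(0, 55 - 38) = 17.
Homeowner 4: others sum to 56; max(0, 55 - 56) = 0.
Total collected = 7 + 2 + 17 + 0 = 26.

26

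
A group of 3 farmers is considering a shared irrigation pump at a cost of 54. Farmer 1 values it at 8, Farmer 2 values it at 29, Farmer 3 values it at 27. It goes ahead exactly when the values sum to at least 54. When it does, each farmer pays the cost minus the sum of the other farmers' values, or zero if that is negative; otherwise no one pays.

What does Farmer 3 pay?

17

Total value 64 ≥ cost 54, so the project is built.
The other farmers' values sum to 37.
Cost minus that sum is 54 - 37 = 17.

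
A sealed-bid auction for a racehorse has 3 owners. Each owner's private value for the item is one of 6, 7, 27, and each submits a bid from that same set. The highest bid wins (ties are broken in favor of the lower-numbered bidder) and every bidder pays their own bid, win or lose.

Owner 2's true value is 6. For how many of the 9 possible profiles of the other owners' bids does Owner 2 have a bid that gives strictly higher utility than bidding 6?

2

Others bid (6, 6): truth gives -6; bid 7 gives -1 > -6. Violating.
Others bid (6, 7): truth gives -6; bid 7 gives -1 > -6. Violating.
Others bid (6, 27): truth gives -6; no alternative beats it.
Others bid (7, 6): truth gives -6; no alternative beats it.
(Checking all 9 profiles: 2 have a profitable deviation, 7 do not.)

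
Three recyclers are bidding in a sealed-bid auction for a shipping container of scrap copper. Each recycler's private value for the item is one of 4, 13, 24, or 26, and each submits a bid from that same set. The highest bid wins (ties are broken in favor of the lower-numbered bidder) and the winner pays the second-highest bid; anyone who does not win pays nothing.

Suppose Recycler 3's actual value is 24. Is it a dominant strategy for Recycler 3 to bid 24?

Yes

Check each profile of the others' bids and compare truth against every alternative bid.
Others bid (4, 4): truth gives 20, best alternative gives 20.
Others bid (4, 13): truth gives 11, best alternative gives 11.
Others bid (13, 4): truth gives 11, best alternative gives 11.
Others bid (13, 13): truth gives 11, best alternative gives 11.
Others bid (4, 24): truth gives 0, best alternative gives 0.
Others bid (4, 26): truth gives 0, best alternative gives 0.
(Remaining 10 profiles checked similarly; truth is weakly best in each.)
In every case the truthful bid is at least as good as any alternative, so it is a dominant strategy.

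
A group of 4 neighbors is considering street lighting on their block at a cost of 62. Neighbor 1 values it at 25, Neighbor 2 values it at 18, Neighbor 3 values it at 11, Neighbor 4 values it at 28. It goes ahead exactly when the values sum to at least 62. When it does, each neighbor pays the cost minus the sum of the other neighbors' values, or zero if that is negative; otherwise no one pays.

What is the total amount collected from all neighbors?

13

Total value 82 ≥ cost 62, so it is built.
Neighbor 1: others sum to 57; max(0, 62 - 57) = 5.
Neighbor 2: others sum to 64; max(0, 62 - 64) = 0.
Neighbor 3: others sum to 71; max(0, 62 - 71) = 0.
Neighbor 4: others sum to 54; max(0, 62 - 54) = 8.
Total collected = 5 + 0 + 0 + 8 = 13.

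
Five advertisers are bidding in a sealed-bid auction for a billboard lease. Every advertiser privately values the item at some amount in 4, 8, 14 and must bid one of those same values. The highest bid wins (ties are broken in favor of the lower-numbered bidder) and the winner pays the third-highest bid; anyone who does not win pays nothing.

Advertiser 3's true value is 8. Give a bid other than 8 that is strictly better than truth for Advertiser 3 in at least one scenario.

14

Suppose Advertiser 1 bids 4, Advertiser 2 bids 4, Advertiser 4 bids 4 and Advertiser 5 bids 14.
Bid 8: loses, pays 0, utility 0.
Bid 14: wins, pays 4, utility 8 - 4 = 4.
So bidding 14 beats truth here (4 > 0).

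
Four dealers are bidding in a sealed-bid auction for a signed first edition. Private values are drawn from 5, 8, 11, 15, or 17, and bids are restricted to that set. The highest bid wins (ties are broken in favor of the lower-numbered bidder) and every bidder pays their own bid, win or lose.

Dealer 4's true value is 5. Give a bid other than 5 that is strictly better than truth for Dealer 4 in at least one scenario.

8

Suppose Dealer 1 bids 5, Dealer 2 bids 5 and Dealer 3 bids 5.
Bid 5: loses but pays 5, utility -5.
Bid 8: wins, pays 8, utility 5 - 8 = -3.
So bidding 8 beats truth here (-3 > -5).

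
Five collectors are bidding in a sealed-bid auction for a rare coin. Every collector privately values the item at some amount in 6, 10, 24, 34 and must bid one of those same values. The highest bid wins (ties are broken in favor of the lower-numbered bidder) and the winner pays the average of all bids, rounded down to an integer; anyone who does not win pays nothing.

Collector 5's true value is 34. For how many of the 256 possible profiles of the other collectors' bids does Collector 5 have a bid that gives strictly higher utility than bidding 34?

Others bid (6, 6, 6, 6): truth gives 23; bid 10 gives 28 > 23. Violating.
Others bid (6, 6, 6, 10): truth gives 22; bid 24 gives 24 > 22. Violating.
Others bid (6, 6, 10, 6): truth gives 22; bid 24 gives 24 > 22. Violating.
Others bid (6, 6, 10, 10): truth gives 21; bid 24 gives 23 > 21. Violating.
Others bid (6, 6, 6, 24): truth gives 19; no alternative beats it.
Others bid (6, 6, 6, 34): truth gives 0; no alternative beats it.
(Checking all 256 profiles: 16 have a profitable deviation, 240 do not.)

16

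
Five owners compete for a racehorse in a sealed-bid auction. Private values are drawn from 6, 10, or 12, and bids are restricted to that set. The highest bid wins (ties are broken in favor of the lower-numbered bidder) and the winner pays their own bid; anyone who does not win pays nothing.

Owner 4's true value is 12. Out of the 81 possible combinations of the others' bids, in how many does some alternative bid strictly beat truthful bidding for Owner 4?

2

Others bid (6, 6, 6, 6): truth gives 0; bid 10 gives 2 > 0. Violating.
Others bid (6, 6, 6, 10): truth gives 0; bid 10 gives 2 > 0. Violating.
Others bid (6, 6, 6, 12): truth gives 0; no alternative beats it.
Others bid (6, 6, 10, 6): truth gives 0; no alternative beats it.
(Checking all 81 profiles: 2 have a profitable deviation, 79 do not.)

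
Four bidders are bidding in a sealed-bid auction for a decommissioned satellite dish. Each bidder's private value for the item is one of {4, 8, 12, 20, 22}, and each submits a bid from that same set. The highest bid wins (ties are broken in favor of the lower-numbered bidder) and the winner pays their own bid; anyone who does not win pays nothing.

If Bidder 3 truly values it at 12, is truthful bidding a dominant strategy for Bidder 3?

Consider the case where Bidder 1 bids 4, Bidder 2 bids 4 and Bidder 4 bids 4.
Truthful bid 12: wins, pays 12, utility 12 - 12 = 0.
Bid 8 instead: wins, pays 8, utility 12 - 8 = 4.
Since 4 > 0, bidding 8 is strictly better here, so truthful bidding is not dominant.

No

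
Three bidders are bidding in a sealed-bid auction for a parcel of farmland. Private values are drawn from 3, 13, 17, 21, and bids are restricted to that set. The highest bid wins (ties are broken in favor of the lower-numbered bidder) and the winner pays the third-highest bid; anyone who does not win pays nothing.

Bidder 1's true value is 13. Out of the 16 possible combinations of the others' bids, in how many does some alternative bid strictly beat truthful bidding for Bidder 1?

Others bid (3, 17): truth gives 0; bid 17 gives 10 > 0. Violating.
Others bid (3, 21): truth gives 0; bid 21 gives 10 > 0. Violating.
Others bid (17, 3): truth gives 0; bid 17 gives 10 > 0. Violating.
Others bid (21, 3): truth gives 0; bid 21 gives 10 > 0. Violating.
Others bid (3, 3): truth gives 10; no alternative beats it.
Others bid (3, 13): truth gives 10; no alternative beats it.
(Checking all 16 profiles: 4 have a profitable deviation, 12 do not.)

4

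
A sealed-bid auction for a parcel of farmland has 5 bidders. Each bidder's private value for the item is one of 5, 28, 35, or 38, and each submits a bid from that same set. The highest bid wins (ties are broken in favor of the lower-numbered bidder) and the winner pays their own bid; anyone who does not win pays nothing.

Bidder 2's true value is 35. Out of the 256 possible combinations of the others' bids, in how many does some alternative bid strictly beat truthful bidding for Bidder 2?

Others bid (5, 5, 5, 5): truth gives 0; bid 28 gives 7 > 0. Violating.
Others bid (5, 5, 5, 28): truth gives 0; bid 28 gives 7 > 0. Violating.
Others bid (5, 5, 28, 5): truth gives 0; bid 28 gives 7 > 0. Violating.
Others bid (5, 5, 28, 28): truth gives 0; bid 28 gives 7 > 0. Violating.
Others bid (5, 5, 5, 35): truth gives 0; no alternative beats it.
Others bid (5, 5, 5, 38): truth gives 0; no alternative beats it.
(Checking all 256 profiles: 8 have a profitable deviation, 248 do not.)

8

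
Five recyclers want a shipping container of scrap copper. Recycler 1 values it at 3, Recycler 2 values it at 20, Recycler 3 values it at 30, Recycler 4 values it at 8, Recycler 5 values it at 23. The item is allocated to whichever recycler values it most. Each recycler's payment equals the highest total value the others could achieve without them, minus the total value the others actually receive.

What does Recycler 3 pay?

23

Recycler 3 has the highest value and receives the item.
Without Recycler 3, the item would go to the next-highest value, 23, so the others could achieve 23.
With Recycler 3 present and winning, the others receive nothing, so their total is 0.
Payment = 23 - 0 = 23.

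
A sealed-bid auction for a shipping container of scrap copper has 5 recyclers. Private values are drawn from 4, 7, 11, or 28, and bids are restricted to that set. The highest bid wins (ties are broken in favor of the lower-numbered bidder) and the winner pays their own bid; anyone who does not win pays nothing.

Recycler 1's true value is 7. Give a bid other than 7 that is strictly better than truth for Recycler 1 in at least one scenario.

Suppose Recycler 2 bids 4, Recycler 3 bids 4, Recycler 4 bids 4 and Recycler 5 bids 4.
Bid 7: wins, pays 7, utility 7 - 7 = 0.
Bid 4: wins, pays 4, utility 7 - 4 = 3.
So bidding 4 beats truth here (3 > 0).

4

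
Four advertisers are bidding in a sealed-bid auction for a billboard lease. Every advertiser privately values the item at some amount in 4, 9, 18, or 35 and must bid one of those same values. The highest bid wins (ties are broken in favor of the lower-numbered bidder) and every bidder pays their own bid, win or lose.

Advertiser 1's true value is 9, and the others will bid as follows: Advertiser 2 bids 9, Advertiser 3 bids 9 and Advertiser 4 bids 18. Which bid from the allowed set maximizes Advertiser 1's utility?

4

Bid 4: loses but pays 4, utility -4.
Bid 9: loses but pays 9, utility -9.
Bid 18: wins, pays 18, utility 9 - 18 = -9.
Bid 35: wins, pays 35, utility 9 - 35 = -26.
The best choice is 4 with utility -4.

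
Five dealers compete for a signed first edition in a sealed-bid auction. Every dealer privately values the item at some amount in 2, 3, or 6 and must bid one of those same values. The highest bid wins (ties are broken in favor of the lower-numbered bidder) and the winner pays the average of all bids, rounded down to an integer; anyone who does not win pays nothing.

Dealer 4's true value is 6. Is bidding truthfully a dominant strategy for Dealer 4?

Consider the case where Dealer 1 bids 2, Dealer 2 bids 2, Dealer 3 bids 2 and Dealer 5 bids 3.
Truthful bid 6: wins, pays 3, utility 6 - 3 = 3.
Bid 3 instead: wins, pays 2, utility 6 - 2 = 4.
Since 4 > 3, bidding 3 is strictly better here, so truthful bidding is not dominant.

No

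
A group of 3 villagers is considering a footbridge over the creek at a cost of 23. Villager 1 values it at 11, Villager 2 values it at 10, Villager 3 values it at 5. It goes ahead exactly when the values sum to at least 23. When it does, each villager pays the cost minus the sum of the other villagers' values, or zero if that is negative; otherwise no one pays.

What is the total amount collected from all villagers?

17

Total value 26 ≥ cost 23, so it is built.
Villager 1: others sum to 15; max(0, 23 - 15) = 8.
Villager 2: others sum to 16; max(0, 23 - 16) = 7.
Villager 3: others sum to 21; max(0, 23 - 21) = 2.
Total collected = 8 + 7 + 2 = 17.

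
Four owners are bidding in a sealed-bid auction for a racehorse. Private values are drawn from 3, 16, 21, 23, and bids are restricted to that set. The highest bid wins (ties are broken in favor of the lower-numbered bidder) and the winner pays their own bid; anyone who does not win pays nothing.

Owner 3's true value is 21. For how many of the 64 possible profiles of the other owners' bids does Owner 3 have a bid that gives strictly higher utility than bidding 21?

Others bid (3, 3, 3): truth gives 0; bid 16 gives 5 > 0. Violating.
Others bid (3, 3, 16): truth gives 0; bid 16 gives 5 > 0. Violating.
Others bid (3, 3, 21): truth gives 0; no alternative beats it.
Others bid (3, 3, 23): truth gives 0; no alternative beats it.
(Checking all 64 profiles: 2 have a profitable deviation, 62 do not.)

2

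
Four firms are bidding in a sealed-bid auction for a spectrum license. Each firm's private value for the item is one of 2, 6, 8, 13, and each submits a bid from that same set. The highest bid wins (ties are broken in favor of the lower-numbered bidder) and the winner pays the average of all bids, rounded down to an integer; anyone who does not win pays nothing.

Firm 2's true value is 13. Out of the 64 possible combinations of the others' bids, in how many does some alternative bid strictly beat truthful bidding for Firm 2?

18

Others bid (2, 2, 2): truth gives 9; bid 6 gives 10 > 9. Violating.
Others bid (2, 2, 6): truth gives 8; bid 6 gives 9 > 8. Violating.
Others bid (2, 2, 8): truth gives 7; bid 8 gives 8 > 7. Violating.
Others bid (2, 6, 2): truth gives 8; bid 6 gives 9 > 8. Violating.
Others bid (2, 2, 13): truth gives 6; no alternative beats it.
Others bid (2, 6, 13): truth gives 5; no alternative beats it.
(Checking all 64 profiles: 18 have a profitable deviation, 46 do not.)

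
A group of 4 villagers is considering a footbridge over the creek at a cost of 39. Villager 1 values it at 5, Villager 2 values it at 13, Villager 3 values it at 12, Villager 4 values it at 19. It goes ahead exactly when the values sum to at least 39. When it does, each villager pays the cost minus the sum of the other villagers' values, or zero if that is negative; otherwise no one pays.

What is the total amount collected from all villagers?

14

Total value 49 ≥ cost 39, so it is built.
Villager 1: others sum to 44; max(0, 39 - 44) = 0.
Villager 2: others sum to 36; max(0, 39 - 36) = 3.
Villager 3: others sum to 37; max(0, 39 - 37) = 2.
Villager 4: others sum to 30; max(0, 39 - 30) = 9.
Total collected = 0 + 3 + 2 + 9 = 14.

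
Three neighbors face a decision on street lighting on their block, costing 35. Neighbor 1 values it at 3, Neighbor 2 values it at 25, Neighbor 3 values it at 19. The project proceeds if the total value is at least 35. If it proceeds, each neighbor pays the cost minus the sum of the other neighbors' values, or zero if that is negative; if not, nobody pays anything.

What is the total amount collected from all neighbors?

20

Total value 47 ≥ cost 35, so it is built.
Neighbor 1: others sum to 44; max(0, 35 - 44) = 0.
Neighbor 2: others sum to 22; max(0, 35 - 22) = 13.
Neighbor 3: others sum to 28; max(0, 35 - 28) = 7.
Total collected = 0 + 13 + 7 = 20.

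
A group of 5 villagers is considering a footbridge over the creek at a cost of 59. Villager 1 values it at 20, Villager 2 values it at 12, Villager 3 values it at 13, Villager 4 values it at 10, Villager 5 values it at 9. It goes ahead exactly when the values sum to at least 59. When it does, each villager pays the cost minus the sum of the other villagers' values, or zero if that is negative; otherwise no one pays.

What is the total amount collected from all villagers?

Total value 64 ≥ cost 59, so it is built.
Villager 1: others sum to 44; max(0, 59 - 44) = 15.
Villager 2: others sum to 52; max(0, 59 - 52) = 7.
Villager 3: others sum to 51; max(0, 59 - 51) = 8.
Villager 4: others sum to 54; max(0, 59 - 54) = 5.
Villager 5: others sum to 55; max(0, 59 - 55) = 4.
Total collected = 15 + 7 + 8 + 5 + 4 = 39.

39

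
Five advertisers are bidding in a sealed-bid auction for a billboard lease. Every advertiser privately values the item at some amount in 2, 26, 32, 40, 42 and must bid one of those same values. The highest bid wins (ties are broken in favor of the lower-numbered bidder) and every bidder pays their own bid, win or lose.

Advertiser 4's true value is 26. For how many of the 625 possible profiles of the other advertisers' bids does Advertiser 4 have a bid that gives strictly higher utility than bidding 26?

Others bid (2, 2, 2, 32): truth gives -26; bid 2 gives -2 > -26. Violating.
Others bid (2, 2, 2, 40): truth gives -26; bid 2 gives -2 > -26. Violating.
Others bid (2, 2, 2, 42): truth gives -26; bid 2 gives -2 > -26. Violating.
Others bid (2, 2, 26, 2): truth gives -26; bid 2 gives -2 > -26. Violating.
Others bid (2, 2, 2, 2): truth gives 0; no alternative beats it.
Others bid (2, 2, 2, 26): truth gives 0; no alternative beats it.
(Checking all 625 profiles: 623 have a profitable deviation, 2 do not.)

623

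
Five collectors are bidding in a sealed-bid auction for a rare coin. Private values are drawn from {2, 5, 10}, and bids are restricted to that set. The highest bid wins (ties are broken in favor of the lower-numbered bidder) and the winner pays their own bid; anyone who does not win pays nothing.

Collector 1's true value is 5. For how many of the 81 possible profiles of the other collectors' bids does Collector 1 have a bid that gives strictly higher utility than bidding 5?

Others bid (2, 2, 2, 2): truth gives 0; bid 2 gives 3 > 0. Violating.
Others bid (2, 2, 2, 5): truth gives 0; no alternative beats it.
Others bid (2, 2, 2, 10): truth gives 0; no alternative beats it.
(Checking all 81 profiles: 1 has a profitable deviation, 80 do not.)

1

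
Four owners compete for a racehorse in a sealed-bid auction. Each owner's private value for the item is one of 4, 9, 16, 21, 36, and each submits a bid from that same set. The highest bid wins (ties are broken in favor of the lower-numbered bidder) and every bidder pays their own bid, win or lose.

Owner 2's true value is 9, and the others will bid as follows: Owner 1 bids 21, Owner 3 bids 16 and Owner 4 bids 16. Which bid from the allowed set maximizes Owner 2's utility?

Bid 4: loses but pays 4, utility -4.
Bid 9: loses but pays 9, utility -9.
Bid 16: loses but pays 16, utility -16.
Bid 21: loses but pays 21, utility -21.
Bid 36: wins, pays 36, utility 9 - 36 = -27.
The best choice is 4 with utility -4.

4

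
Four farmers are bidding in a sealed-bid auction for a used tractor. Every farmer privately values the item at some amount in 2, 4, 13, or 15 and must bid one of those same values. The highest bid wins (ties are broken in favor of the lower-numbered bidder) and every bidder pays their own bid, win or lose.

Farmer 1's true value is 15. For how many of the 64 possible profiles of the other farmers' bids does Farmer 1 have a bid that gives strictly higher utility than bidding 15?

Others bid (2, 2, 2): truth gives 0; bid 2 gives 13 > 0. Violating.
Others bid (2, 2, 4): truth gives 0; bid 4 gives 11 > 0. Violating.
Others bid (2, 2, 13): truth gives 0; bid 13 gives 2 > 0. Violating.
Others bid (2, 4, 2): truth gives 0; bid 4 gives 11 > 0. Violating.
Others bid (2, 2, 15): truth gives 0; no alternative beats it.
Others bid (2, 4, 15): truth gives 0; no alternative beats it.
(Checking all 64 profiles: 27 have a profitable deviation, 37 do not.)

27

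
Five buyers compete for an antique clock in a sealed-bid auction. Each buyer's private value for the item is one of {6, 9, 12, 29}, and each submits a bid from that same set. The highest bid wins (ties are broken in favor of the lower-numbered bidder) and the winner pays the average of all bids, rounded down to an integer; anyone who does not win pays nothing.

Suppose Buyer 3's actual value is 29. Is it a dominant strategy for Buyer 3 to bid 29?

No

Consider the case where Buyer 1 bids 6, Buyer 2 bids 6, Buyer 4 bids 6 and Buyer 5 bids 6.
Truthful bid 29: wins, pays 10, utility 29 - 10 = 19.
Bid 9 instead: wins, pays 6, utility 29 - 6 = 23.
Since 23 > 19, bidding 9 is strictly better here, so truthful bidding is not dominant.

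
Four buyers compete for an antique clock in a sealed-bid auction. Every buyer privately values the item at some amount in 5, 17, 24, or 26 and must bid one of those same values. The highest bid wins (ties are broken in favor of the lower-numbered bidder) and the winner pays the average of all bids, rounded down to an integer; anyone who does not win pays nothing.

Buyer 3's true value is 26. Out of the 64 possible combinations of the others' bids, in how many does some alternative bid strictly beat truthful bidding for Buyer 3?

Others bid (5, 5, 5): truth gives 16; bid 17 gives 18 > 16. Violating.
Others bid (5, 5, 17): truth gives 13; bid 17 gives 15 > 13. Violating.
Others bid (5, 5, 24): truth gives 11; bid 24 gives 12 > 11. Violating.
Others bid (5, 17, 5): truth gives 13; bid 24 gives 14 > 13. Violating.
Others bid (5, 5, 26): truth gives 11; no alternative beats it.
Others bid (5, 17, 26): truth gives 8; no alternative beats it.
(Checking all 64 profiles: 12 have a profitable deviation, 52 do not.)

12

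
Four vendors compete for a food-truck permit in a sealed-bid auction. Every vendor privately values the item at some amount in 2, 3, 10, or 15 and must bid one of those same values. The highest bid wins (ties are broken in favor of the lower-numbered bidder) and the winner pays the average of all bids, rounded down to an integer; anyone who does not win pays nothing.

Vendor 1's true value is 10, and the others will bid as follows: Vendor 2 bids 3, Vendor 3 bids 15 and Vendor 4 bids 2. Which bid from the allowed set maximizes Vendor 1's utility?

Bid 2: loses, pays 0, utility 0.
Bid 3: loses, pays 0, utility 0.
Bid 10: loses, pays 0, utility 0.
Bid 15: wins, pays 8, utility 10 - 8 = 2.
The best choice is 15 with utility 2.

15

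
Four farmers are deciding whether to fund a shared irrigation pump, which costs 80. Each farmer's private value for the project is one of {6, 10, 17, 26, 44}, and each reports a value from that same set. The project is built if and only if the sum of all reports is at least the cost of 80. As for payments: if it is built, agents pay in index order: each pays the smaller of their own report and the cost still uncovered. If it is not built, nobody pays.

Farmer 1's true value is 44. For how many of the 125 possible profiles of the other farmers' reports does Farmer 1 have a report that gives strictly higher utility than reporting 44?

74

Others report (6, 6, 44): truth gives 0; report 26 gives 18 > 0. Violating.
Others report (6, 10, 44): truth gives 0; report 26 gives 18 > 0. Violating.
Others report (6, 17, 44): truth gives 0; report 17 gives 27 > 0. Violating.
Others report (6, 26, 26): truth gives 0; report 26 gives 18 > 0. Violating.
Others report (6, 6, 6): truth gives 0; no alternative beats it.
Others report (6, 6, 10): truth gives 0; no alternative beats it.
(Checking all 125 profiles: 74 have a profitable deviation, 51 do not.)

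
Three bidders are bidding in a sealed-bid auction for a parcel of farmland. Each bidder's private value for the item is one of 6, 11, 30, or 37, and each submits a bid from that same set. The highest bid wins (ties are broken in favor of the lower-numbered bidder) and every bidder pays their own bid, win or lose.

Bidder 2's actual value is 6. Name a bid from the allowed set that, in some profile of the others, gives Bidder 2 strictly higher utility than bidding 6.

Suppose Bidder 1 bids 6 and Bidder 3 bids 6.
Bid 6: loses but pays 6, utility -6.
Bid 11: wins, pays 11, utility 6 - 11 = -5.
So bidding 11 beats truth here (-5 > -6).

11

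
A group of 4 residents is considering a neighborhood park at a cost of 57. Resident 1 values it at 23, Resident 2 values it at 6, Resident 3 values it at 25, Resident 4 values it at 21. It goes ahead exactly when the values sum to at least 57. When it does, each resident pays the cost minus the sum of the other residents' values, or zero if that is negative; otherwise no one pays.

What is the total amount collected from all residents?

15

Total value 75 ≥ cost 57, so it is built.
Resident 1: others sum to 52; max(0, 57 - 52) = 5.
Resident 2: others sum to 69; max(0, 57 - 69) = 0.
Resident 3: others sum to 50; max(0, 57 - 50) = 7.
Resident 4: others sum to 54; max(0, 57 - 54) = 3.
Total collected = 5 + 0 + 7 + 3 = 15.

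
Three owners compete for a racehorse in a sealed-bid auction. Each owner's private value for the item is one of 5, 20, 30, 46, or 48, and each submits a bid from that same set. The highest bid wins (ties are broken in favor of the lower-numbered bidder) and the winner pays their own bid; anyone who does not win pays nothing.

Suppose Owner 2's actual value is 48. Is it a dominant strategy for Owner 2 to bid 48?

No

Consider the case where Owner 1 bids 5 and Owner 3 bids 5.
Truthful bid 48: wins, pays 48, utility 48 - 48 = 0.
Bid 20 instead: wins, pays 20, utility 48 - 20 = 28.
Since 28 > 0, bidding 20 is strictly better here, so truthful bidding is not dominant.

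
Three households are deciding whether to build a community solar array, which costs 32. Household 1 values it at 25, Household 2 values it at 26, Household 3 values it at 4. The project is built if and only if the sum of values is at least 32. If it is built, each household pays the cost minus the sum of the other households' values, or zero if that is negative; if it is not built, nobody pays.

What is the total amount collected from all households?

5

Total value 55 ≥ cost 32, so it is built.
Household 1: others sum to 30; max(0, 32 - 30) = 2.
Household 2: others sum to 29; max(0, 32 - 29) = 3.
Household 3: others sum to 51; max(0, 32 - 51) = 0.
Total collected = 2 + 3 + 0 = 5.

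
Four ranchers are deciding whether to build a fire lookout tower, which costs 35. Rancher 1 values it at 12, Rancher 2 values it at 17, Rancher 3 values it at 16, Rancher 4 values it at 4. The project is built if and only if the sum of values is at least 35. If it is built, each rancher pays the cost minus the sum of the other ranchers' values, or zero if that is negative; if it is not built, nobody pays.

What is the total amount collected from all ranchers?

5

Total value 49 ≥ cost 35, so it is built.
Rancher 1: others sum to 37; max(0, 35 - 37) = 0.
Rancher 2: others sum to 32; max(0, 35 - 32) = 3.
Rancher 3: others sum to 33; max(0, 35 - 33) = 2.
Rancher 4: others sum to 45; max(0, 35 - 45) = 0.
Total collected = 0 + 3 + 2 + 0 = 5.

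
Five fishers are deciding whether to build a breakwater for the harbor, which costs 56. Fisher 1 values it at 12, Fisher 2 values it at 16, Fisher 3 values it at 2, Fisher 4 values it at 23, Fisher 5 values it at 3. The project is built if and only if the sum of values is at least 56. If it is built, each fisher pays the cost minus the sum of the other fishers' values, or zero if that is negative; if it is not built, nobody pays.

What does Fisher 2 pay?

16

Total value 56 ≥ cost 56, so the project is built.
The other fishers' values sum to 40.
Cost minus that sum is 56 - 40 = 16.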